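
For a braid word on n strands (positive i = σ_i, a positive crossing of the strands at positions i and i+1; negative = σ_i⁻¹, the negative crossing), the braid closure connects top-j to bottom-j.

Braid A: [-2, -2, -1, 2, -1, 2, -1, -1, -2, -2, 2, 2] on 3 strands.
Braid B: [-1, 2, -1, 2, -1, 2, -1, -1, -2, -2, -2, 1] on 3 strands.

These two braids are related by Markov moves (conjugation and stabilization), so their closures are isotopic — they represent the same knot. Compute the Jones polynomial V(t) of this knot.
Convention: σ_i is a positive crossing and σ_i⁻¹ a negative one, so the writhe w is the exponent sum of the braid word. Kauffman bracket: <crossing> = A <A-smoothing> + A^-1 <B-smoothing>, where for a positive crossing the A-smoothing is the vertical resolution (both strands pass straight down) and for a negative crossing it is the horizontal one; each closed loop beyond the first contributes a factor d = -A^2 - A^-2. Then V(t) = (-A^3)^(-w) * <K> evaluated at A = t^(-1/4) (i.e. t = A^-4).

Markov-equivalent braids have isotopic closures, hence identical knot invariants. Strip the Markov moves from each word to reach a common short braid β, then compute V(t) once on β.
Braid A: s2^-1 s2^-1 s1^-1 s2 s1^-1 s2 s1^-1 s1^-1 s2^-1 s2^-1 s2 s2 on 3 strands reduces by inverse Markov moves (closure unchanged at each step):
  Deconjugate: the word is γ·β·γ⁻¹ with γ = s2^-1 s2^-1 (prefix) and γ⁻¹ = s2 s2 (suffix); strip both.
Reduced to β = s1^-1 s2 s1^-1 s2 s1^-1 s1^-1 s2^-1 s2^-1 on 3 strands, 8 crossings.
Braid B: s1^-1 s2 s1^-1 s2 s1^-1 s2 s1^-1 s1^-1 s2^-1 s2^-1 s2^-1 s1 on 3 strands reduces by inverse Markov moves (closure unchanged at each step):
  Deconjugate: the word is γ·β·γ⁻¹ with γ = s1^-1 s2 (prefix) and γ⁻¹ = s2^-1 s1 (suffix); strip both.
Reduced to β = s1^-1 s2 s1^-1 s2 s1^-1 s1^-1 s2^-1 s2^-1 on 3 strands, 8 crossings.
Both give the same β = s1^-1 s2 s1^-1 s2 s1^-1 s1^-1 s2^-1 s2^-1 on 3 strands, so one state sum suffices:
Braid: s1^-1 s2 s1^-1 s2 s1^-1 s1^-1 s2^-1 s2^-1 on 3 strands, 8 crossings.
Writhe w = (#positive) - (#negative) = 2 - 6 = -4.
State-sum expansion of <K>. There are 2^8 = 256 states.
Each crossing splits two ways (0=vertical, 1=horizontal). The state's weight is A^(#A-smoothings - #B-smoothings) * d^(loops - 1).
Tabulate the states by total A-exponent and number of loops L (A-exp: L × count):
  A^8: L=5 ×1
  A^6: L=4 ×8
  A^4: L=3 ×26, L=5 ×2
  A^2: L=2 ×41, L=4 ×15
  A^0: L=1 ×26, L=3 ×43, L=5 ×1
  A^-2: L=2 ×47, L=4 ×9
  A^-4: L=1 ×11, L=3 ×16, L=5 ×1
  A^-6: L=2 ×6, L=4 ×2
  A^-8: L=3 ×1
Each group contributes A^e * Σ count * d^(L-1):
Powers of d = -A^2 - A^-2: d^2 = A^4 + 2 + A^-4; d^3 = -A^6 - 3*A^2 - 3*A^-2 - A^-6; d^4 = A^8 + 4*A^4 + 6 + 4*A^-4 + A^-8.
  A^8 * (d^4) = A^16 + 4*A^12 + 6*A^8 + 4*A^4 + 1
  A^6 * (8*d^3) = -8*A^12 - 24*A^8 - 24*A^4 - 8
  A^4 * (26*d^2 + 2*d^4) = 2*A^12 + 34*A^8 + 64*A^4 + 34 + 2*A^-4
  A^2 * (41*d + 15*d^3) = -15*A^8 - 86*A^4 - 86 - 15*A^-4
  A^0 * (26 + 43*d^2 + d^4) = A^8 + 47*A^4 + 118 + 47*A^-4 + A^-8
  A^-2 * (47*d + 9*d^3) = -9*A^4 - 74 - 74*A^-4 - 9*A^-8
  A^-4 * (11 + 16*d^2 + d^4) = A^4 + 20 + 49*A^-4 + 20*A^-8 + A^-12
  A^-6 * (6*d + 2*d^3) = -2 - 12*A^-4 - 12*A^-8 - 2*A^-12
  A^-8 * (d^2) = A^-4 + 2*A^-8 + A^-12
Summing the groups: <K> = A^16 - 2*A^12 + 2*A^8 - 3*A^4 + 3 - 2*A^-4 + 2*A^-8
Normalise by the writhe: (-A^3)^(-w) = (-A^3)^(4) = A^12, so f(A) = A^12 * <K> = A^28 - 2*A^24 + 2*A^20 - 3*A^16 + 3*A^12 - 2*A^8 + 2*A^4.
Substitute A = t^(-1/4), i.e. A^e → t^(-e/4): V(t) = 2*t^-1 - 2*t^-2 + 3*t^-3 - 3*t^-4 + 2*t^-5 - 2*t^-6 + t^-7

Answer: 2*t^-1 - 2*t^-2 + 3*t^-3 - 3*t^-4 + 2*t^-5 - 2*t^-6 + t^-7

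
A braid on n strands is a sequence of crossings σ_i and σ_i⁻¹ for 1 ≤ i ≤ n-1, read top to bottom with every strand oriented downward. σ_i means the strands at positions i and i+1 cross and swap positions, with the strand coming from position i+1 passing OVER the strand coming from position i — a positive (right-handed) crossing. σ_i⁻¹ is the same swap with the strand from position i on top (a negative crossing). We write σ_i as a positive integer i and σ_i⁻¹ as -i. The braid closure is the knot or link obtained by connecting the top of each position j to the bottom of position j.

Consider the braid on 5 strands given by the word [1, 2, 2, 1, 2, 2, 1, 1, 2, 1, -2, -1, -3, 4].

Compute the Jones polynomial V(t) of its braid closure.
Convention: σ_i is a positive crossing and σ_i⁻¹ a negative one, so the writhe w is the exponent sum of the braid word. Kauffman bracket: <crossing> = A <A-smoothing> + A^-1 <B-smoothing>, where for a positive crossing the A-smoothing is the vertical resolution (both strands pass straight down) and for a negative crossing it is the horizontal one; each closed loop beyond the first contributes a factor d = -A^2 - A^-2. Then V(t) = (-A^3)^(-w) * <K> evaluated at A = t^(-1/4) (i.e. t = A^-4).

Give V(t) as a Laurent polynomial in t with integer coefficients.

-t^8 + t^5 + t^3

Derivation:
The presented braid s1 s2 s2 s1 s2 s2 s1 s1 s2 s1 s2^-1 s1^-1 s3^-1 s4 on 5 strands reduces by inverse Markov moves (closure unchanged at each step):
  Destabilize: the word has the form β·s4 where s4 occurs only as the final letter (β ∈ B_4); drop it and the last strand → 4 strands.
  Destabilize: the word has the form β·s3^-1 where s3^-1 occurs only as the final letter (β ∈ B_3); drop it and the last strand → 3 strands.
  Deconjugate: the word is γ·β·γ⁻¹ with γ = s1 s2 (prefix) and γ⁻¹ = s2^-1 s1^-1 (suffix); strip both.
Reduced to β = s2 s1 s2 s2 s1 s1 s2 s1 on 3 strands, 8 crossings.
Compute on β:
Braid: s2 s1 s2 s2 s1 s1 s2 s1 on 3 strands, 8 crossings.
Writhe w = (#positive) - (#negative) = 8 - 0 = 8.
Enumerate smoothing states for the bracket polynomial. There are 2^8 = 256 states.
Each crossing splits two ways (0=vertical, 1=horizontal). The state's weight is A^(#A-smoothings - #B-smoothings) * d^(loops - 1).
Tabulate the states by total A-exponent and number of loops L (A-exp: L × count):
  A^8: L=3 ×1
  A^6: L=2 ×8
  A^4: L=1 ×16, L=3 ×12
  A^2: L=2 ×48, L=4 ×8
  A^0: L=1 ×17, L=3 ×51, L=5 ×2
  A^-2: L=2 ×34, L=4 ×22
  A^-4: L=1 ×4, L=3 ×21, L=5 ×3
  A^-6: L=2 ×4, L=4 ×4
  A^-8: L=3 ×1
Each group contributes A^e * Σ count * d^(L-1):
Powers of d = -A^2 - A^-2: d^2 = A^4 + 2 + A^-4; d^3 = -A^6 - 3*A^2 - 3*A^-2 - A^-6; d^4 = A^8 + 4*A^4 + 6 + 4*A^-4 + A^-8.
  A^8 * (d^2) = A^12 + 2*A^8 + A^4
  A^6 * (8*d) = -8*A^8 - 8*A^4
  A^4 * (16 + 12*d^2) = 12*A^8 + 40*A^4 + 12
  A^2 * (48*d + 8*d^3) = -8*A^8 - 72*A^4 - 72 - 8*A^-4
  A^0 * (17 + 51*d^2 + 2*d^4) = 2*A^8 + 59*A^4 + 131 + 59*A^-4 + 2*A^-8
  A^-2 * (34*d + 22*d^3) = -22*A^4 - 100 - 100*A^-4 - 22*A^-8
  A^-4 * (4 + 21*d^2 + 3*d^4) = 3*A^4 + 33 + 64*A^-4 + 33*A^-8 + 3*A^-12
  A^-6 * (4*d + 4*d^3) = -4 - 16*A^-4 - 16*A^-8 - 4*A^-12
  A^-8 * (d^2) = A^-4 + 2*A^-8 + A^-12
Summing the groups: <K> = A^12 + A^4 - A^-8
Normalise by the writhe: (-A^3)^(-w) = (-A^3)^(-8) = A^-24, so f(A) = A^-24 * <K> = A^-12 + A^-20 - A^-32.
Substitute A = t^(-1/4), i.e. A^e → t^(-e/4): V(t) = -t^8 + t^5 + t^3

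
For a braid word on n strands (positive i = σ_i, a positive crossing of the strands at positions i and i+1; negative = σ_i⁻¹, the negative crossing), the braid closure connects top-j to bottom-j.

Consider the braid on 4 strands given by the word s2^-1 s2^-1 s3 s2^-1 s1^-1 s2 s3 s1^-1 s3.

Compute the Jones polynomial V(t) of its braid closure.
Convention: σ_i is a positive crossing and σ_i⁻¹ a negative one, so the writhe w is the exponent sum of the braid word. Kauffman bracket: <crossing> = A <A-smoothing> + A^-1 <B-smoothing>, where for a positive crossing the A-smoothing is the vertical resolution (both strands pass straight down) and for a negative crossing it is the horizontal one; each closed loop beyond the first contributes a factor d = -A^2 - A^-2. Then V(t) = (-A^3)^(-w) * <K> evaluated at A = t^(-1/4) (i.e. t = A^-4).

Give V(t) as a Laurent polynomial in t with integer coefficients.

Braid: s2^-1 s2^-1 s3 s2^-1 s1^-1 s2 s3 s1^-1 s3 on 4 strands, 9 crossings.
Writhe w = (#positive) - (#negative) = 4 - 5 = -1.
Enumerate smoothing states for the bracket polynomial. There are 2^9 = 512 states.
Each crossing splits two ways (0=vertical, 1=horizontal). The state's weight is A^(#A-smoothings - #B-smoothings) * d^(loops - 1).
Tabulate the states by total A-exponent and number of loops L (A-exp: L × count):
  A^9: L=5 ×1
  A^7: L=4 ×9
  A^5: L=3 ×32, L=5 ×4
  A^3: L=2 ×55, L=4 ×28, L=6 ×1
  A^1: L=1 ×39, L=3 ×77, L=5 ×10
  A^-1: L=2 ×87, L=4 ×38, L=6 ×1
  A^-3: L=1 ×14, L=3 ×64, L=5 ×6
  A^-5: L=2 ×17, L=4 ×19
  A^-7: L=3 ×7, L=5 ×2
  A^-9: L=4 ×1
Each group contributes A^e * Σ count * d^(L-1):
Powers of d = -A^2 - A^-2: d^2 = A^4 + 2 + A^-4; d^3 = -A^6 - 3*A^2 - 3*A^-2 - A^-6; d^4 = A^8 + 4*A^4 + 6 + 4*A^-4 + A^-8; d^5 = -A^10 - 5*A^6 - 10*A^2 - 10*A^-2 - 5*A^-6 - A^-10.
  A^9 * (d^4) = A^17 + 4*A^13 + 6*A^9 + 4*A^5 + A
  A^7 * (9*d^3) = -9*A^13 - 27*A^9 - 27*A^5 - 9*A
  A^5 * (32*d^2 + 4*d^4) = 4*A^13 + 48*A^9 + 88*A^5 + 48*A + 4*A^-3
  A^3 * (55*d + 28*d^3 + d^5) = -A^13 - 33*A^9 - 149*A^5 - 149*A - 33*A^-3 - A^-7
  A^1 * (39 + 77*d^2 + 10*d^4) = 10*A^9 + 117*A^5 + 253*A + 117*A^-3 + 10*A^-7
  A^-1 * (87*d + 38*d^3 + d^5) = -A^9 - 43*A^5 - 211*A - 211*A^-3 - 43*A^-7 - A^-11
  A^-3 * (14 + 64*d^2 + 6*d^4) = 6*A^5 + 88*A + 178*A^-3 + 88*A^-7 + 6*A^-11
  A^-5 * (17*d + 19*d^3) = -19*A - 74*A^-3 - 74*A^-7 - 19*A^-11
  A^-7 * (7*d^2 + 2*d^4) = 2*A + 15*A^-3 + 26*A^-7 + 15*A^-11 + 2*A^-15
  A^-9 * (d^3) = -A^-3 - 3*A^-7 - 3*A^-11 - A^-15
Summing the groups: <K> = A^17 - 2*A^13 + 3*A^9 - 4*A^5 + 4*A - 5*A^-3 + 3*A^-7 - 2*A^-11 + A^-15
Normalise by the writhe: (-A^3)^(-w) = (-A^3)^(1) = -A^3, so f(A) = -A^3 * <K> = -A^20 + 2*A^16 - 3*A^12 + 4*A^8 - 4*A^4 + 5 - 3*A^-4 + 2*A^-8 - A^-12.
Substitute A = t^(-1/4), i.e. A^e → t^(-e/4): V(t) = -t^3 + 2*t^2 - 3*t + 5 - 4*t^-1 + 4*t^-2 - 3*t^-3 + 2*t^-4 - t^-5

Answer: -t^3 + 2*t^2 - 3*t + 5 - 4*t^-1 + 4*t^-2 - 3*t^-3 + 2*t^-4 - t^-5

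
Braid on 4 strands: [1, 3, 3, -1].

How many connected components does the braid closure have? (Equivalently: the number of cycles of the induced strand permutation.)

4

Derivation:
Track the strand permutation on 4 strands, starting from identity.
  step 1: s1 swaps positions 1,2 -> [2 1 3 4]
  step 2: s3 swaps positions 3,4 -> [2 1 4 3]
  step 3: s3 swaps positions 3,4 -> [2 1 3 4]
  step 4: s1^-1 swaps positions 1,2 -> [1 2 3 4]
Final permutation (position -> original strand): [1 2 3 4]
Closure components = cycle count of this permutation = 4.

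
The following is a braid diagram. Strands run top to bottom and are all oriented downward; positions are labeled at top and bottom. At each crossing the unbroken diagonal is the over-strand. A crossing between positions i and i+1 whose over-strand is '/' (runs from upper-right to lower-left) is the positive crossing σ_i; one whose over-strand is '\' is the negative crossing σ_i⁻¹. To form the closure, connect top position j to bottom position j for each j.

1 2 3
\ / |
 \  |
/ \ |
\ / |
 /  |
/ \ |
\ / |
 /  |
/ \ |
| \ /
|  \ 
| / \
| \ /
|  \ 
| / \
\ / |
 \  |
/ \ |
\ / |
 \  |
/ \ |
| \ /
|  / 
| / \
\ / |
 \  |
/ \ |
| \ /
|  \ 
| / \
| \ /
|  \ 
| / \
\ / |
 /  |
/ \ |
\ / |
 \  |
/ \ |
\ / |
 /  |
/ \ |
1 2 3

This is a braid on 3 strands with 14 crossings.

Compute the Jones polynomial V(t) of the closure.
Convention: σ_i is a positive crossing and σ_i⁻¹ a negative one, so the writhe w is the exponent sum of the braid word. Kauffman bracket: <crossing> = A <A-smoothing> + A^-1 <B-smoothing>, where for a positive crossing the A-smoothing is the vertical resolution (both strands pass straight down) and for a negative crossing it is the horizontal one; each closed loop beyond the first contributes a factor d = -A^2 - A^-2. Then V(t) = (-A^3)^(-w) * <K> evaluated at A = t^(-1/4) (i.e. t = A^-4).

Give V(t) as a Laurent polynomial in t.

-1 + 4*t^-1 - 5*t^-2 + 7*t^-3 - 7*t^-4 + 6*t^-5 - 5*t^-6 + 3*t^-7 - t^-8

Derivation:
Reading the diagram top to bottom ('/'-over between positions i,i+1 = s_i, '\'-over = s_i^-1): braid word = s1^-1 s1 s1 s2^-1 s2^-1 s1^-1 s1^-1 s2 s1^-1 s2^-1 s2^-1 s1 s1^-1 s1.
The presented braid s1^-1 s1 s1 s2^-1 s2^-1 s1^-1 s1^-1 s2 s1^-1 s2^-1 s2^-1 s1 s1^-1 s1 on 3 strands reduces by inverse Markov moves (closure unchanged at each step):
  Deconjugate: the word is γ·β·γ⁻¹ with γ = s1^-1 s1 (prefix) and γ⁻¹ = s1^-1 s1 (suffix); strip both.
Reduced to β = s1 s2^-1 s2^-1 s1^-1 s1^-1 s2 s1^-1 s2^-1 s2^-1 s1 on 3 strands, 10 crossings.
Compute on β:
Braid: s1 s2^-1 s2^-1 s1^-1 s1^-1 s2 s1^-1 s2^-1 s2^-1 s1 on 3 strands, 10 crossings.
Writhe w = (#positive) - (#negative) = 3 - 7 = -4.
State-sum expansion of <K>. There are 2^10 = 1024 states.
Each crossing splits two ways (0=vertical, 1=horizontal). The state's weight is A^(#A-smoothings - #B-smoothings) * d^(loops - 1).
Tabulate the states by total A-exponent and number of loops L (A-exp: L × count):
  A^10: L=6 ×1
  A^8: L=5 ×10
  A^6: L=4 ×43, L=6 ×2
  A^4: L=3 ×98, L=5 ×22
  A^2: L=2 ×118, L=4 ×88, L=6 ×4
  A^0: L=1 ×60, L=3 ×162, L=5 ×30
  A^-2: L=2 ×128, L=4 ×79, L=6 ×3
  A^-4: L=1 ×23, L=3 ×84, L=5 ×13
  A^-6: L=2 ×27, L=4 ×18
  A^-8: L=1 ×2, L=3 ×8
  A^-10: L=2 ×1
Each group contributes A^e * Σ count * d^(L-1):
Powers of d = -A^2 - A^-2: d^2 = A^4 + 2 + A^-4; d^3 = -A^6 - 3*A^2 - 3*A^-2 - A^-6; d^4 = A^8 + 4*A^4 + 6 + 4*A^-4 + A^-8; d^5 = -A^10 - 5*A^6 - 10*A^2 - 10*A^-2 - 5*A^-6 - A^-10.
  A^10 * (d^5) = -A^20 - 5*A^16 - 10*A^12 - 10*A^8 - 5*A^4 - 1
  A^8 * (10*d^4) = 10*A^16 + 40*A^12 + 60*A^8 + 40*A^4 + 10
  A^6 * (43*d^3 + 2*d^5) = -2*A^16 - 53*A^12 - 149*A^8 - 149*A^4 - 53 - 2*A^-4
  A^4 * (98*d^2 + 22*d^4) = 22*A^12 + 186*A^8 + 328*A^4 + 186 + 22*A^-4
  A^2 * (118*d + 88*d^3 + 4*d^5) = -4*A^12 - 108*A^8 - 422*A^4 - 422 - 108*A^-4 - 4*A^-8
  A^0 * (60 + 162*d^2 + 30*d^4) = 30*A^8 + 282*A^4 + 564 + 282*A^-4 + 30*A^-8
  A^-2 * (128*d + 79*d^3 + 3*d^5) = -3*A^8 - 94*A^4 - 395 - 395*A^-4 - 94*A^-8 - 3*A^-12
  A^-4 * (23 + 84*d^2 + 13*d^4) = 13*A^4 + 136 + 269*A^-4 + 136*A^-8 + 13*A^-12
  A^-6 * (27*d + 18*d^3) = -18 - 81*A^-4 - 81*A^-8 - 18*A^-12
  A^-8 * (2 + 8*d^2) = 8*A^-4 + 18*A^-8 + 8*A^-12
  A^-10 * (d) = -A^-8 - A^-12
Summing the groups: <K> = -A^20 + 3*A^16 - 5*A^12 + 6*A^8 - 7*A^4 + 7 - 5*A^-4 + 4*A^-8 - A^-12
Normalise by the writhe: (-A^3)^(-w) = (-A^3)^(4) = A^12, so f(A) = A^12 * <K> = -A^32 + 3*A^28 - 5*A^24 + 6*A^20 - 7*A^16 + 7*A^12 - 5*A^8 + 4*A^4 - 1.
Substitute A = t^(-1/4), i.e. A^e → t^(-e/4): V(t) = -1 + 4*t^-1 - 5*t^-2 + 7*t^-3 - 7*t^-4 + 6*t^-5 - 5*t^-6 + 3*t^-7 - t^-8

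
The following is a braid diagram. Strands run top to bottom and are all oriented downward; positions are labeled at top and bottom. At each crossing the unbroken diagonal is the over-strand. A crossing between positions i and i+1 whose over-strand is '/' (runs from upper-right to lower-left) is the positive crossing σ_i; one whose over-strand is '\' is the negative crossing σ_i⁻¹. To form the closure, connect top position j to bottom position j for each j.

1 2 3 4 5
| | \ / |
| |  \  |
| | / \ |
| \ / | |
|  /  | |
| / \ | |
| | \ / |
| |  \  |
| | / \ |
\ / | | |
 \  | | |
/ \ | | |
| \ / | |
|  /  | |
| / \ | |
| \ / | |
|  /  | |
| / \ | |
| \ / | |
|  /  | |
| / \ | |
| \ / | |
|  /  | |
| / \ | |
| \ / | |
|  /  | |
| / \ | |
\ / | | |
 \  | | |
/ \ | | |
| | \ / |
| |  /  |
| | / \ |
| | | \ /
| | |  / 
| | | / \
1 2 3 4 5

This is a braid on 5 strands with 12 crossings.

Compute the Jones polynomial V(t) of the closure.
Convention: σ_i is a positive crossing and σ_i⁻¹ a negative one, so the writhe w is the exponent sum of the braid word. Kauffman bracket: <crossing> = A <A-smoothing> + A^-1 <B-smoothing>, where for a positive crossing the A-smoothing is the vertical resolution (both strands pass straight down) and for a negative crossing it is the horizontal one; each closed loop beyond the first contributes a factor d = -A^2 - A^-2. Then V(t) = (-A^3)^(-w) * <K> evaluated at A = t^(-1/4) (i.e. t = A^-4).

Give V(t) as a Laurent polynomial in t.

t^8 - 2*t^7 + 2*t^6 - 3*t^5 + 3*t^4 - 2*t^3 + 2*t^2 - t + 1

Derivation:
Reading the diagram top to bottom ('/'-over between positions i,i+1 = s_i, '\'-over = s_i^-1): braid word = s3^-1 s2 s3^-1 s1^-1 s2 s2 s2 s2 s2 s1^-1 s3 s4.
The presented braid s3^-1 s2 s3^-1 s1^-1 s2 s2 s2 s2 s2 s1^-1 s3 s4 on 5 strands reduces by inverse Markov moves (closure unchanged at each step):
  Destabilize: the word has the form β·s4 where s4 occurs only as the final letter (β ∈ B_4); drop it and the last strand → 4 strands.
  Deconjugate: the word is γ·β·γ⁻¹ with γ = s3^-1 (prefix) and γ⁻¹ = s3 (suffix); strip both.
Reduced to β = s2 s3^-1 s1^-1 s2 s2 s2 s2 s2 s1^-1 on 4 strands, 9 crossings.
Compute on β:
Braid: s2 s3^-1 s1^-1 s2 s2 s2 s2 s2 s1^-1 on 4 strands, 9 crossings.
Writhe w = (#positive) - (#negative) = 6 - 3 = 3.
State-sum expansion of <K>. There are 2^9 = 512 states.
Smooth each crossing (0=||, 1=⌣⌢); contribution A^(Σ sign_k(1-2s_k)) * d^(L-1).
Tabulate the states by total A-exponent and number of loops L (A-exp: L × count):
  A^9: L=3 ×1
  A^7: L=2 ×8, L=4 ×1
  A^5: L=1 ×17, L=3 ×19
  A^3: L=2 ×63, L=4 ×21
  A^1: L=3 ×111, L=5 ×15
  A^-1: L=4 ×120, L=6 ×6
  A^-3: L=5 ×83, L=7 ×1
  A^-5: L=6 ×36
  A^-7: L=7 ×9
  A^-9: L=8 ×1
Each group contributes A^e * Σ count * d^(L-1):
Powers of d = -A^2 - A^-2: d^2 = A^4 + 2 + A^-4; d^3 = -A^6 - 3*A^2 - 3*A^-2 - A^-6; d^4 = A^8 + 4*A^4 + 6 + 4*A^-4 + A^-8; d^5 = -A^10 - 5*A^6 - 10*A^2 - 10*A^-2 - 5*A^-6 - A^-10; d^6 = A^12 + 6*A^8 + 15*A^4 + 20 + 15*A^-4 + 6*A^-8 + A^-12; d^7 = -A^14 - 7*A^10 - 21*A^6 - 35*A^2 - 35*A^-2 - 21*A^-6 - 7*A^-10 - A^-14.
  A^9 * (d^2) = A^13 + 2*A^9 + A^5
  A^7 * (8*d + d^3) = -A^13 - 11*A^9 - 11*A^5 - A
  A^5 * (17 + 19*d^2) = 19*A^9 + 55*A^5 + 19*A
  A^3 * (63*d + 21*d^3) = -21*A^9 - 126*A^5 - 126*A - 21*A^-3
  A^1 * (111*d^2 + 15*d^4) = 15*A^9 + 171*A^5 + 312*A + 171*A^-3 + 15*A^-7
  A^-1 * (120*d^3 + 6*d^5) = -6*A^9 - 150*A^5 - 420*A - 420*A^-3 - 150*A^-7 - 6*A^-11
  A^-3 * (83*d^4 + d^6) = A^9 + 89*A^5 + 347*A + 518*A^-3 + 347*A^-7 + 89*A^-11 + A^-15
  A^-5 * (36*d^5) = -36*A^5 - 180*A - 360*A^-3 - 360*A^-7 - 180*A^-11 - 36*A^-15
  A^-7 * (9*d^6) = 9*A^5 + 54*A + 135*A^-3 + 180*A^-7 + 135*A^-11 + 54*A^-15 + 9*A^-19
  A^-9 * (d^7) = -A^5 - 7*A - 21*A^-3 - 35*A^-7 - 35*A^-11 - 21*A^-15 - 7*A^-19 - A^-23
Summing the groups: <K> = -A^9 + A^5 - 2*A + 2*A^-3 - 3*A^-7 + 3*A^-11 - 2*A^-15 + 2*A^-19 - A^-23
Normalise by the writhe: (-A^3)^(-w) = (-A^3)^(-3) = -A^-9, so f(A) = -A^-9 * <K> = 1 - A^-4 + 2*A^-8 - 2*A^-12 + 3*A^-16 - 3*A^-20 + 2*A^-24 - 2*A^-28 + A^-32.
Substitute A = t^(-1/4), i.e. A^e → t^(-e/4): V(t) = t^8 - 2*t^7 + 2*t^6 - 3*t^5 + 3*t^4 - 2*t^3 + 2*t^2 - t + 1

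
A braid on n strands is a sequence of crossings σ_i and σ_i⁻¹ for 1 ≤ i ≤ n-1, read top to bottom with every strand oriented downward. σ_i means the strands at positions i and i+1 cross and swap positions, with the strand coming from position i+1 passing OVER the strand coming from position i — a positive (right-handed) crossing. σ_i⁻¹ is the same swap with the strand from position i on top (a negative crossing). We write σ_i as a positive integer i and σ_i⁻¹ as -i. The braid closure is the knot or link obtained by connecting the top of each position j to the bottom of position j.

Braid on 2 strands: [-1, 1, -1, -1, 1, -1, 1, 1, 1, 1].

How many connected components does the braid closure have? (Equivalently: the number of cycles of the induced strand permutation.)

Track the strand permutation on 2 strands, starting from identity.
  step 1: s1^-1 swaps positions 1,2 -> [2 1]
  step 2: s1 swaps positions 1,2 -> [1 2]
  step 3: s1^-1 swaps positions 1,2 -> [2 1]
  step 4: s1^-1 swaps positions 1,2 -> [1 2]
  step 5: s1 swaps positions 1,2 -> [2 1]
  step 6: s1^-1 swaps positions 1,2 -> [1 2]
  step 7: s1 swaps positions 1,2 -> [2 1]
  step 8: s1 swaps positions 1,2 -> [1 2]
  step 9: s1 swaps positions 1,2 -> [2 1]
  step 10: s1 swaps positions 1,2 -> [1 2]
Final permutation (position -> original strand): [1 2]
Closure components = cycle count of this permutation = 2.

Answer: 2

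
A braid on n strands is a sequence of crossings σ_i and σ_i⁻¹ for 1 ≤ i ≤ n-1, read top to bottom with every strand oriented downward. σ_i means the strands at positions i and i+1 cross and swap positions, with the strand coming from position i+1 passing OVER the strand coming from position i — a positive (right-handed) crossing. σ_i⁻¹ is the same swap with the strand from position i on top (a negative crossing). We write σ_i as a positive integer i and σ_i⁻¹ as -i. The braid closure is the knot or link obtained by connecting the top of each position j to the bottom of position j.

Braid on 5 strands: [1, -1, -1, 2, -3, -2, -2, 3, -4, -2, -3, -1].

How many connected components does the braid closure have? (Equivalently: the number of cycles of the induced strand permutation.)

Track the strand permutation on 5 strands, starting from identity.
  step 1: s1 swaps positions 1,2 -> [2 1 3 4 5]
  step 2: s1^-1 swaps positions 1,2 -> [1 2 3 4 5]
  step 3: s1^-1 swaps positions 1,2 -> [2 1 3 4 5]
  step 4: s2 swaps positions 2,3 -> [2 3 1 4 5]
  step 5: s3^-1 swaps positions 3,4 -> [2 3 4 1 5]
  step 6: s2^-1 swaps positions 2,3 -> [2 4 3 1 5]
  step 7: s2^-1 swaps positions 2,3 -> [2 3 4 1 5]
  step 8: s3 swaps positions 3,4 -> [2 3 1 4 5]
  step 9: s4^-1 swaps positions 4,5 -> [2 3 1 5 4]
  step 10: s2^-1 swaps positions 2,3 -> [2 1 3 5 4]
  step 11: s3^-1 swaps positions 3,4 -> [2 1 5 3 4]
  step 12: s1^-1 swaps positions 1,2 -> [1 2 5 3 4]
Final permutation (position -> original strand): [1 2 5 3 4]
Closure components = cycle count of this permutation = 3.

Answer: 3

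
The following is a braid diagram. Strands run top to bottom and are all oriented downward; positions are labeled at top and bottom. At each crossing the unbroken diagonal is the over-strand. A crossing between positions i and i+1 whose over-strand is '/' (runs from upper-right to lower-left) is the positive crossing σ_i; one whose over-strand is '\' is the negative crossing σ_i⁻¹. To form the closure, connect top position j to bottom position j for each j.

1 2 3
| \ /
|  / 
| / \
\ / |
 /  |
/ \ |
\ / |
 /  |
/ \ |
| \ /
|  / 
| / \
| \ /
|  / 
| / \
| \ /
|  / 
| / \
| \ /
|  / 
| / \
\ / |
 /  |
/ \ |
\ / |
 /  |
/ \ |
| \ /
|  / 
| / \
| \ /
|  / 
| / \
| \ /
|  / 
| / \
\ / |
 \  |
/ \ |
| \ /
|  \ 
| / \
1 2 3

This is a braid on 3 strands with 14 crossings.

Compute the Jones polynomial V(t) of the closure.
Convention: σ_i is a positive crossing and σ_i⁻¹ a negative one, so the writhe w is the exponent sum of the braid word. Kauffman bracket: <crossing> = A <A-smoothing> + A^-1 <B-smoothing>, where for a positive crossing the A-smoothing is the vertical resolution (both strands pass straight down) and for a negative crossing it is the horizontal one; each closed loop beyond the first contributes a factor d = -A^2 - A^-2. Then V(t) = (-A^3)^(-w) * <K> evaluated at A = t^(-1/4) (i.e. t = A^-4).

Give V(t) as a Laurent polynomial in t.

Reading the diagram top to bottom ('/'-over between positions i,i+1 = s_i, '\'-over = s_i^-1): braid word = s2 s1 s1 s2 s2 s2 s2 s1 s1 s2 s2 s2 s1^-1 s2^-1.
The presented braid s2 s1 s1 s2 s2 s2 s2 s1 s1 s2 s2 s2 s1^-1 s2^-1 on 3 strands reduces by inverse Markov moves (closure unchanged at each step):
  Deconjugate: the word is γ·β·γ⁻¹ with γ = s2 s1 (prefix) and γ⁻¹ = s1^-1 s2^-1 (suffix); strip both.
Reduced to β = s1 s2 s2 s2 s2 s1 s1 s2 s2 s2 on 3 strands, 10 crossings.
Compute on β:
Braid: s1 s2 s2 s2 s2 s1 s1 s2 s2 s2 on 3 strands, 10 crossings.
Writhe w = (#positive) - (#negative) = 10 - 0 = 10.
State-sum expansion of <K>. There are 2^10 = 1024 states.
Smooth each crossing (0=||, 1=⌣⌢); contribution A^(Σ sign_k(1-2s_k)) * d^(L-1).
Tabulate the states by total A-exponent and number of loops L (A-exp: L × count):
  A^10: L=3 ×1
  A^8: L=2 ×10
  A^6: L=1 ×21, L=3 ×24
  A^4: L=2 ×84, L=4 ×36
  A^2: L=1 ×24, L=3 ×151, L=5 ×35
  A^0: L=2 ×72, L=4 ×159, L=6 ×21
  A^-2: L=3 ×98, L=5 ×105, L=7 ×7
  A^-4: L=4 ×76, L=6 ×43, L=8 ×1
  A^-6: L=5 ×35, L=7 ×10
  A^-8: L=6 ×9, L=8 ×1
  A^-10: L=7 ×1
Each group contributes A^e * Σ count * d^(L-1):
Powers of d = -A^2 - A^-2: d^2 = A^4 + 2 + A^-4; d^3 = -A^6 - 3*A^2 - 3*A^-2 - A^-6; d^4 = A^8 + 4*A^4 + 6 + 4*A^-4 + A^-8; d^5 = -A^10 - 5*A^6 - 10*A^2 - 10*A^-2 - 5*A^-6 - A^-10; d^6 = A^12 + 6*A^8 + 15*A^4 + 20 + 15*A^-4 + 6*A^-8 + A^-12; d^7 = -A^14 - 7*A^10 - 21*A^6 - 35*A^2 - 35*A^-2 - 21*A^-6 - 7*A^-10 - A^-14.
  A^10 * (d^2) = A^14 + 2*A^10 + A^6
  A^8 * (10*d) = -10*A^10 - 10*A^6
  A^6 * (21 + 24*d^2) = 24*A^10 + 69*A^6 + 24*A^2
  A^4 * (84*d + 36*d^3) = -36*A^10 - 192*A^6 - 192*A^2 - 36*A^-2
  A^2 * (24 + 151*d^2 + 35*d^4) = 35*A^10 + 291*A^6 + 536*A^2 + 291*A^-2 + 35*A^-6
  A^0 * (72*d + 159*d^3 + 21*d^5) = -21*A^10 - 264*A^6 - 759*A^2 - 759*A^-2 - 264*A^-6 - 21*A^-10
  A^-2 * (98*d^2 + 105*d^4 + 7*d^6) = 7*A^10 + 147*A^6 + 623*A^2 + 966*A^-2 + 623*A^-6 + 147*A^-10 + 7*A^-14
  A^-4 * (76*d^3 + 43*d^5 + d^7) = -A^10 - 50*A^6 - 312*A^2 - 693*A^-2 - 693*A^-6 - 312*A^-10 - 50*A^-14 - A^-18
  A^-6 * (35*d^4 + 10*d^6) = 10*A^6 + 95*A^2 + 290*A^-2 + 410*A^-6 + 290*A^-10 + 95*A^-14 + 10*A^-18
  A^-8 * (9*d^5 + d^7) = -A^6 - 16*A^2 - 66*A^-2 - 125*A^-6 - 125*A^-10 - 66*A^-14 - 16*A^-18 - A^-22
  A^-10 * (d^6) = A^2 + 6*A^-2 + 15*A^-6 + 20*A^-10 + 15*A^-14 + 6*A^-18 + A^-22
Summing the groups: <K> = A^14 + A^6 - A^-2 + A^-6 - A^-10 + A^-14 - A^-18
Normalise by the writhe: (-A^3)^(-w) = (-A^3)^(-10) = A^-30, so f(A) = A^-30 * <K> = A^-16 + A^-24 - A^-32 + A^-36 - A^-40 + A^-44 - A^-48.
Substitute A = t^(-1/4), i.e. A^e → t^(-e/4): V(t) = -t^12 + t^11 - t^10 + t^9 - t^8 + t^6 + t^4

Answer: -t^12 + t^11 - t^10 + t^9 - t^8 + t^6 + t^4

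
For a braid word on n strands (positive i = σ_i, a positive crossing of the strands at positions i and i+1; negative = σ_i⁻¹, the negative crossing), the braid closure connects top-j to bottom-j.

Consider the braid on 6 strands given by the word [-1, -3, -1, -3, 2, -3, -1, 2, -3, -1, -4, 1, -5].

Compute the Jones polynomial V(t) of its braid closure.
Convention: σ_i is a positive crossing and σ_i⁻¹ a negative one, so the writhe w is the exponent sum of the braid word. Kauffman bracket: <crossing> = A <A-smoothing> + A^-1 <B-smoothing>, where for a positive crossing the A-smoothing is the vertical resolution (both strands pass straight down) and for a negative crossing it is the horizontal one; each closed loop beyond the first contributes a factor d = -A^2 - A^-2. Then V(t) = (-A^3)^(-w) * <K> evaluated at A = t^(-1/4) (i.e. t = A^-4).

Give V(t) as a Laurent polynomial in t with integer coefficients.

The presented braid s1^-1 s3^-1 s1^-1 s3^-1 s2 s3^-1 s1^-1 s2 s3^-1 s1^-1 s4^-1 s1 s5^-1 on 6 strands reduces by inverse Markov moves (closure unchanged at each step):
  Destabilize: the word has the form β·s5^-1 where s5^-1 occurs only as the final letter (β ∈ B_5); drop it and the last strand → 5 strands.
  Deconjugate: the word is γ·β·γ⁻¹ with γ = s1^-1 (prefix) and γ⁻¹ = s1 (suffix); strip both.
  Destabilize: the word has the form β·s4^-1 where s4^-1 occurs only as the final letter (β ∈ B_4); drop it and the last strand → 4 strands.
Reduced to β = s3^-1 s1^-1 s3^-1 s2 s3^-1 s1^-1 s2 s3^-1 s1^-1 on 4 strands, 9 crossings.
Compute on β:
Braid: s3^-1 s1^-1 s3^-1 s2 s3^-1 s1^-1 s2 s3^-1 s1^-1 on 4 strands, 9 crossings.
Writhe w = (#positive) - (#negative) = 2 - 7 = -5.
Enumerate smoothing states for the bracket polynomial. There are 2^9 = 512 states.
Smooth each crossing (0=||, 1=⌣⌢); contribution A^(Σ sign_k(1-2s_k)) * d^(L-1).
Tabulate the states by total A-exponent and number of loops L (A-exp: L × count):
  A^9: L=7 ×1
  A^7: L=6 ×9
  A^5: L=5 ×36
  A^3: L=4 ×83, L=6 ×1
  A^1: L=3 ×118, L=5 ×8
  A^-1: L=2 ×100, L=4 ×26
  A^-3: L=1 ×41, L=3 ×42, L=5 ×1
  A^-5: L=2 ×31, L=4 ×5
  A^-7: L=3 ×9
  A^-9: L=4 ×1
Each group contributes A^e * Σ count * d^(L-1):
Powers of d = -A^2 - A^-2: d^2 = A^4 + 2 + A^-4; d^3 = -A^6 - 3*A^2 - 3*A^-2 - A^-6; d^4 = A^8 + 4*A^4 + 6 + 4*A^-4 + A^-8; d^5 = -A^10 - 5*A^6 - 10*A^2 - 10*A^-2 - 5*A^-6 - A^-10; d^6 = A^12 + 6*A^8 + 15*A^4 + 20 + 15*A^-4 + 6*A^-8 + A^-12.
  A^9 * (d^6) = A^21 + 6*A^17 + 15*A^13 + 20*A^9 + 15*A^5 + 6*A + A^-3
  A^7 * (9*d^5) = -9*A^17 - 45*A^13 - 90*A^9 - 90*A^5 - 45*A - 9*A^-3
  A^5 * (36*d^4) = 36*A^13 + 144*A^9 + 216*A^5 + 144*A + 36*A^-3
  A^3 * (83*d^3 + d^5) = -A^13 - 88*A^9 - 259*A^5 - 259*A - 88*A^-3 - A^-7
  A^1 * (118*d^2 + 8*d^4) = 8*A^9 + 150*A^5 + 284*A + 150*A^-3 + 8*A^-7
  A^-1 * (100*d + 26*d^3) = -26*A^5 - 178*A - 178*A^-3 - 26*A^-7
  A^-3 * (41 + 42*d^2 + d^4) = A^5 + 46*A + 131*A^-3 + 46*A^-7 + A^-11
  A^-5 * (31*d + 5*d^3) = -5*A - 46*A^-3 - 46*A^-7 - 5*A^-11
  A^-7 * (9*d^2) = 9*A^-3 + 18*A^-7 + 9*A^-11
  A^-9 * (d^3) = -A^-3 - 3*A^-7 - 3*A^-11 - A^-15
Summing the groups: <K> = A^21 - 3*A^17 + 5*A^13 - 6*A^9 + 7*A^5 - 7*A + 5*A^-3 - 4*A^-7 + 2*A^-11 - A^-15
Normalise by the writhe: (-A^3)^(-w) = (-A^3)^(5) = -A^15, so f(A) = -A^15 * <K> = -A^36 + 3*A^32 - 5*A^28 + 6*A^24 - 7*A^20 + 7*A^16 - 5*A^12 + 4*A^8 - 2*A^4 + 1.
Substitute A = t^(-1/4), i.e. A^e → t^(-e/4): V(t) = 1 - 2*t^-1 + 4*t^-2 - 5*t^-3 + 7*t^-4 - 7*t^-5 + 6*t^-6 - 5*t^-7 + 3*t^-8 - t^-9

Answer: 1 - 2*t^-1 + 4*t^-2 - 5*t^-3 + 7*t^-4 - 7*t^-5 + 6*t^-6 - 5*t^-7 + 3*t^-8 - t^-9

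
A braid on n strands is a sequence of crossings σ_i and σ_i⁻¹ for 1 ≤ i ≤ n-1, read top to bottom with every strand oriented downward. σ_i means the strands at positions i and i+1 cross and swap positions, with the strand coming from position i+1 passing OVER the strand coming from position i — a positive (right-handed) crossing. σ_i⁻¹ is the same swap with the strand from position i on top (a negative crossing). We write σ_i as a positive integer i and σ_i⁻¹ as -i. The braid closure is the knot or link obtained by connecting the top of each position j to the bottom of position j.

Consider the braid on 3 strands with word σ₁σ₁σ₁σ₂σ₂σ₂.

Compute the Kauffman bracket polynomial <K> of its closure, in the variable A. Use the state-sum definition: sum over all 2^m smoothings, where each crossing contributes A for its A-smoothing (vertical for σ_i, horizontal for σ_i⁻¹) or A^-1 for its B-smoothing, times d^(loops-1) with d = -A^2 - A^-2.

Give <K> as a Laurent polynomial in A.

A^10 + 2*A^2 - 2*A^-2 + A^-6 - 2*A^-10 + A^-14

Derivation:
Braid: s1 s1 s1 s2 s2 s2 on 3 strands, 6 crossings.
Writhe w = (#positive) - (#negative) = 6 - 0 = 6.
Enumerate smoothing states for the bracket polynomial. There are 2^6 = 64 states.
Smooth each crossing (0=||, 1=⌣⌢); contribution A^(Σ sign_k(1-2s_k)) * d^(L-1).
Tabulate the states by total A-exponent and number of loops L (A-exp: L × count):
  A^6: L=3 ×1
  A^4: L=2 ×6
  A^2: L=1 ×9, L=3 ×6
  A^0: L=2 ×18, L=4 ×2
  A^-2: L=3 ×15
  A^-4: L=4 ×6
  A^-6: L=5 ×1
Each group contributes A^e * Σ count * d^(L-1):
Powers of d = -A^2 - A^-2: d^2 = A^4 + 2 + A^-4; d^3 = -A^6 - 3*A^2 - 3*A^-2 - A^-6; d^4 = A^8 + 4*A^4 + 6 + 4*A^-4 + A^-8.
  A^6 * (d^2) = A^10 + 2*A^6 + A^2
  A^4 * (6*d) = -6*A^6 - 6*A^2
  A^2 * (9 + 6*d^2) = 6*A^6 + 21*A^2 + 6*A^-2
  A^0 * (18*d + 2*d^3) = -2*A^6 - 24*A^2 - 24*A^-2 - 2*A^-6
  A^-2 * (15*d^2) = 15*A^2 + 30*A^-2 + 15*A^-6
  A^-4 * (6*d^3) = -6*A^2 - 18*A^-2 - 18*A^-6 - 6*A^-10
  A^-6 * (d^4) = A^2 + 4*A^-2 + 6*A^-6 + 4*A^-10 + A^-14
Summing the groups: <K> = A^10 + 2*A^2 - 2*A^-2 + A^-6 - 2*A^-10 + A^-14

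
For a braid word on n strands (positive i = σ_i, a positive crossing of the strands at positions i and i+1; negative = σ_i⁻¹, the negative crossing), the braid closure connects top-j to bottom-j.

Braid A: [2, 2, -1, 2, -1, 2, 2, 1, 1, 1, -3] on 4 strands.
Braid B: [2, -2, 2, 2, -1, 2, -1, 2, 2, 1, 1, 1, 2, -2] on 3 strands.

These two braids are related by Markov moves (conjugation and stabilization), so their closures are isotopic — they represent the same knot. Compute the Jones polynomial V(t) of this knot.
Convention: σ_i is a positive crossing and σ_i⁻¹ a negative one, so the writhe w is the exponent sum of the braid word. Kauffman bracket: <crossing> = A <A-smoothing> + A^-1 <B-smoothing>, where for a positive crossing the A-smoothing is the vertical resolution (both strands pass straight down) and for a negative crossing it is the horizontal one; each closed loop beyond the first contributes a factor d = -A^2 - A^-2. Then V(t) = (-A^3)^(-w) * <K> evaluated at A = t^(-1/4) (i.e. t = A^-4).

Markov-equivalent braids have isotopic closures, hence identical knot invariants. Strip the Markov moves from each word to reach a common short braid β, then compute V(t) once on β.
Braid A: s2 s2 s1^-1 s2 s1^-1 s2 s2 s1 s1 s1 s3^-1 on 4 strands reduces by inverse Markov moves (closure unchanged at each step):
  Destabilize: the word has the form β·s3^-1 where s3^-1 occurs only as the final letter (β ∈ B_3); drop it and the last strand → 3 strands.
Reduced to β = s2 s2 s1^-1 s2 s1^-1 s2 s2 s1 s1 s1 on 3 strands, 10 crossings.
Braid B: s2 s2^-1 s2 s2 s1^-1 s2 s1^-1 s2 s2 s1 s1 s1 s2 s2^-1 on 3 strands reduces by inverse Markov moves (closure unchanged at each step):
  Deconjugate: the word is γ·β·γ⁻¹ with γ = s2 (prefix) and γ⁻¹ = s2^-1 (suffix); strip both.
  Deconjugate: the word is γ·β·γ⁻¹ with γ = s2^-1 (prefix) and γ⁻¹ = s2 (suffix); strip both.
Reduced to β = s2 s2 s1^-1 s2 s1^-1 s2 s2 s1 s1 s1 on 3 strands, 10 crossings.
Both give the same β = s2 s2 s1^-1 s2 s1^-1 s2 s2 s1 s1 s1 on 3 strands, so one state sum suffices:
Braid: s2 s2 s1^-1 s2 s1^-1 s2 s2 s1 s1 s1 on 3 strands, 10 crossings.
Writhe w = (#positive) - (#negative) = 8 - 2 = 6.
Enumerate smoothing states for the bracket polynomial. There are 2^10 = 1024 states.
For each crossing: s=0 is the vertical smoothing, s=1 horizontal. Crossing k contributes A^(sign_k * (1 - 2*s_k)); loop factor d = -A^2 - A^-2.
Tabulate the states by total A-exponent and number of loops L (A-exp: L × count):
  A^10: L=3 ×1
  A^8: L=2 ×7, L=4 ×3
  A^6: L=1 ×14, L=3 ×28, L=5 ×3
  A^4: L=2 ×88, L=4 ×31, L=6 ×1
  A^2: L=1 ×63, L=3 ×133, L=5 ×14
  A^0: L=2 ×159, L=4 ×91, L=6 ×2
  A^-2: L=3 ×180, L=5 ×30
  A^-4: L=4 ×116, L=6 ×4
  A^-6: L=5 ×45
  A^-8: L=6 ×10
  A^-10: L=7 ×1
Each group contributes A^e * Σ count * d^(L-1):
Powers of d = -A^2 - A^-2: d^2 = A^4 + 2 + A^-4; d^3 = -A^6 - 3*A^2 - 3*A^-2 - A^-6; d^4 = A^8 + 4*A^4 + 6 + 4*A^-4 + A^-8; d^5 = -A^10 - 5*A^6 - 10*A^2 - 10*A^-2 - 5*A^-6 - A^-10; d^6 = A^12 + 6*A^8 + 15*A^4 + 20 + 15*A^-4 + 6*A^-8 + A^-12.
  A^10 * (d^2) = A^14 + 2*A^10 + A^6
  A^8 * (7*d + 3*d^3) = -3*A^14 - 16*A^10 - 16*A^6 - 3*A^2
  A^6 * (14 + 28*d^2 + 3*d^4) = 3*A^14 + 40*A^10 + 88*A^6 + 40*A^2 + 3*A^-2
  A^4 * (88*d + 31*d^3 + d^5) = -A^14 - 36*A^10 - 191*A^6 - 191*A^2 - 36*A^-2 - A^-6
  A^2 * (63 + 133*d^2 + 14*d^4) = 14*A^10 + 189*A^6 + 413*A^2 + 189*A^-2 + 14*A^-6
  A^0 * (159*d + 91*d^3 + 2*d^5) = -2*A^10 - 101*A^6 - 452*A^2 - 452*A^-2 - 101*A^-6 - 2*A^-10
  A^-2 * (180*d^2 + 30*d^4) = 30*A^6 + 300*A^2 + 540*A^-2 + 300*A^-6 + 30*A^-10
  A^-4 * (116*d^3 + 4*d^5) = -4*A^6 - 136*A^2 - 388*A^-2 - 388*A^-6 - 136*A^-10 - 4*A^-14
  A^-6 * (45*d^4) = 45*A^2 + 180*A^-2 + 270*A^-6 + 180*A^-10 + 45*A^-14
  A^-8 * (10*d^5) = -10*A^2 - 50*A^-2 - 100*A^-6 - 100*A^-10 - 50*A^-14 - 10*A^-18
  A^-10 * (d^6) = A^2 + 6*A^-2 + 15*A^-6 + 20*A^-10 + 15*A^-14 + 6*A^-18 + A^-22
Summing the groups: <K> = 2*A^10 - 4*A^6 + 7*A^2 - 8*A^-2 + 9*A^-6 - 8*A^-10 + 6*A^-14 - 4*A^-18 + A^-22
Normalise by the writhe: (-A^3)^(-w) = (-A^3)^(-6) = A^-18, so f(A) = A^-18 * <K> = 2*A^-8 - 4*A^-12 + 7*A^-16 - 8*A^-20 + 9*A^-24 - 8*A^-28 + 6*A^-32 - 4*A^-36 + A^-40.
Substitute A = t^(-1/4), i.e. A^e → t^(-e/4): V(t) = t^10 - 4*t^9 + 6*t^8 - 8*t^7 + 9*t^6 - 8*t^5 + 7*t^4 - 4*t^3 + 2*t^2

Answer: t^10 - 4*t^9 + 6*t^8 - 8*t^7 + 9*t^6 - 8*t^5 + 7*t^4 - 4*t^3 + 2*t^2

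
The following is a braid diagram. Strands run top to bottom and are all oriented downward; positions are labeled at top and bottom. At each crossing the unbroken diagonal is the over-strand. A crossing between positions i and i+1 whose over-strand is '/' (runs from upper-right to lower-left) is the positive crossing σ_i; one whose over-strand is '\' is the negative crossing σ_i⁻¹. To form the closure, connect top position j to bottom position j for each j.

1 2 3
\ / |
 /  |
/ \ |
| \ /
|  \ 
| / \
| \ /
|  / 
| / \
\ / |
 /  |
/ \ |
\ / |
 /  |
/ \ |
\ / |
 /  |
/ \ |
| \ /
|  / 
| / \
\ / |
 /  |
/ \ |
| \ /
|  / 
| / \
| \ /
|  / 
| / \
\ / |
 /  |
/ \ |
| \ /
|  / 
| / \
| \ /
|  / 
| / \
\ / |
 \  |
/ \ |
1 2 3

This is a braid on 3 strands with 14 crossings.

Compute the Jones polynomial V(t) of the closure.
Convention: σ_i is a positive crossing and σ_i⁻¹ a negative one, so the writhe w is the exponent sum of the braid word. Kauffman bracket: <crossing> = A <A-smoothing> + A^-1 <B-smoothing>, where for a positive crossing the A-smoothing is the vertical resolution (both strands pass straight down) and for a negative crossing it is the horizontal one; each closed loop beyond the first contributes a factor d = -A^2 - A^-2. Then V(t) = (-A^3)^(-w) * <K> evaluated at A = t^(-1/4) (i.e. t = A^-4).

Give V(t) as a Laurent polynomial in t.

Reading the diagram top to bottom ('/'-over between positions i,i+1 = s_i, '\'-over = s_i^-1): braid word = s1 s2^-1 s2 s1 s1 s1 s2 s1 s2 s2 s1 s2 s2 s1^-1.
The presented braid s1 s2^-1 s2 s1 s1 s1 s2 s1 s2 s2 s1 s2 s2 s1^-1 on 3 strands reduces by inverse Markov moves (closure unchanged at each step):
  Deconjugate: the word is γ·β·γ⁻¹ with γ = s1 (prefix) and γ⁻¹ = s1^-1 (suffix); strip both.
  Deconjugate: the word is γ·β·γ⁻¹ with γ = s2^-1 (prefix) and γ⁻¹ = s2 (suffix); strip both.
Reduced to β = s2 s1 s1 s1 s2 s1 s2 s2 s1 s2 on 3 strands, 10 crossings.
Compute on β:
Braid: s2 s1 s1 s1 s2 s1 s2 s2 s1 s2 on 3 strands, 10 crossings.
Writhe w = (#positive) - (#negative) = 10 - 0 = 10.
Computing the Kauffman bracket via state sum. There are 2^10 = 1024 states.
For each crossing: s=0 is the vertical smoothing, s=1 horizontal. Crossing k contributes A^(sign_k * (1 - 2*s_k)); loop factor d = -A^2 - A^-2.
Tabulate the states by total A-exponent and number of loops L (A-exp: L × count):
  A^10: L=3 ×1
  A^8: L=2 ×10
  A^6: L=1 ×25, L=3 ×20
  A^4: L=2 ×100, L=4 ×20
  A^2: L=1 ×36, L=3 ×164, L=5 ×10
  A^0: L=2 ×108, L=4 ×142, L=6 ×2
  A^-2: L=1 ×12, L=3 ×129, L=5 ×69
  A^-4: L=2 ×24, L=4 ×78, L=6 ×18
  A^-6: L=3 ×19, L=5 ×24, L=7 ×2
  A^-8: L=4 ×7, L=6 ×3
  A^-10: L=5 ×1
Each group contributes A^e * Σ count * d^(L-1):
Powers of d = -A^2 - A^-2: d^2 = A^4 + 2 + A^-4; d^3 = -A^6 - 3*A^2 - 3*A^-2 - A^-6; d^4 = A^8 + 4*A^4 + 6 + 4*A^-4 + A^-8; d^5 = -A^10 - 5*A^6 - 10*A^2 - 10*A^-2 - 5*A^-6 - A^-10; d^6 = A^12 + 6*A^8 + 15*A^4 + 20 + 15*A^-4 + 6*A^-8 + A^-12.
  A^10 * (d^2) = A^14 + 2*A^10 + A^6
  A^8 * (10*d) = -10*A^10 - 10*A^6
  A^6 * (25 + 20*d^2) = 20*A^10 + 65*A^6 + 20*A^2
  A^4 * (100*d + 20*d^3) = -20*A^10 - 160*A^6 - 160*A^2 - 20*A^-2
  A^2 * (36 + 164*d^2 + 10*d^4) = 10*A^10 + 204*A^6 + 424*A^2 + 204*A^-2 + 10*A^-6
  A^0 * (108*d + 142*d^3 + 2*d^5) = -2*A^10 - 152*A^6 - 554*A^2 - 554*A^-2 - 152*A^-6 - 2*A^-10
  A^-2 * (12 + 129*d^2 + 69*d^4) = 69*A^6 + 405*A^2 + 684*A^-2 + 405*A^-6 + 69*A^-10
  A^-4 * (24*d + 78*d^3 + 18*d^5) = -18*A^6 - 168*A^2 - 438*A^-2 - 438*A^-6 - 168*A^-10 - 18*A^-14
  A^-6 * (19*d^2 + 24*d^4 + 2*d^6) = 2*A^6 + 36*A^2 + 145*A^-2 + 222*A^-6 + 145*A^-10 + 36*A^-14 + 2*A^-18
  A^-8 * (7*d^3 + 3*d^5) = -3*A^2 - 22*A^-2 - 51*A^-6 - 51*A^-10 - 22*A^-14 - 3*A^-18
  A^-10 * (d^4) = A^-2 + 4*A^-6 + 6*A^-10 + 4*A^-14 + A^-18
Summing the groups: <K> = A^14 + A^6 - A^-10
Normalise by the writhe: (-A^3)^(-w) = (-A^3)^(-10) = A^-30, so f(A) = A^-30 * <K> = A^-16 + A^-24 - A^-40.
Substitute A = t^(-1/4), i.e. A^e → t^(-e/4): V(t) = -t^10 + t^6 + t^4

Answer: -t^10 + t^6 + t^4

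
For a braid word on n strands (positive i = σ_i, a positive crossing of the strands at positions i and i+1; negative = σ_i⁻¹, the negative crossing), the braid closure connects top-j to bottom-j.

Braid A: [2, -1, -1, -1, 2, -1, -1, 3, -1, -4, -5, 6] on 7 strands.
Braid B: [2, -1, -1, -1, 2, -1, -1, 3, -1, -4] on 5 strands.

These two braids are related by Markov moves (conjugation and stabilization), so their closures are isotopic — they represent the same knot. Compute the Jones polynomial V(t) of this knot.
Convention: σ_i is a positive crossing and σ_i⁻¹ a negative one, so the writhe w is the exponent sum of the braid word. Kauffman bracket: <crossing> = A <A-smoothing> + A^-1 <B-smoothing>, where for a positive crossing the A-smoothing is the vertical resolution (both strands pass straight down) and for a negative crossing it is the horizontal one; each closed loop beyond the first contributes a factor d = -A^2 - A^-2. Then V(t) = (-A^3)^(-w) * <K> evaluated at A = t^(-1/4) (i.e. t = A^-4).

Markov-equivalent braids have isotopic closures, hence identical knot invariants. Strip the Markov moves from each word to reach a common short braid β, then compute V(t) once on β.
Braid A: s2 s1^-1 s1^-1 s1^-1 s2 s1^-1 s1^-1 s3 s1^-1 s4^-1 s5^-1 s6 on 7 strands reduces by inverse Markov moves (closure unchanged at each step):
  Destabilize: the word has the form β·s6 where s6 occurs only as the final letter (β ∈ B_6); drop it and the last strand → 6 strands.
  Destabilize: the word has the form β·s5^-1 where s5^-1 occurs only as the final letter (β ∈ B_5); drop it and the last strand → 5 strands.
  Destabilize: the word has the form β·s4^-1 where s4^-1 occurs only as the final letter (β ∈ B_4); drop it and the last strand → 4 strands.
Reduced to β = s2 s1^-1 s1^-1 s1^-1 s2 s1^-1 s1^-1 s3 s1^-1 on 4 strands, 9 crossings.
Braid B: s2 s1^-1 s1^-1 s1^-1 s2 s1^-1 s1^-1 s3 s1^-1 s4^-1 on 5 strands reduces by inverse Markov moves (closure unchanged at each step):
  Destabilize: the word has the form β·s4^-1 where s4^-1 occurs only as the final letter (β ∈ B_4); drop it and the last strand → 4 strands.
Reduced to β = s2 s1^-1 s1^-1 s1^-1 s2 s1^-1 s1^-1 s3 s1^-1 on 4 strands, 9 crossings.
Both give the same β = s2 s1^-1 s1^-1 s1^-1 s2 s1^-1 s1^-1 s3 s1^-1 on 4 strands, so one state sum suffices:
Braid: s2 s1^-1 s1^-1 s1^-1 s2 s1^-1 s1^-1 s3 s1^-1 on 4 strands, 9 crossings.
Writhe w = (#positive) - (#negative) = 3 - 6 = -3.
Enumerate smoothing states for the bracket polynomial. There are 2^9 = 512 states.
For each crossing: s=0 is the vertical smoothing, s=1 horizontal. Crossing k contributes A^(sign_k * (1 - 2*s_k)); loop factor d = -A^2 - A^-2.
Tabulate the states by total A-exponent and number of loops L (A-exp: L × count):
  A^9: L=8 ×1
  A^7: L=7 ×9
  A^5: L=6 ×36
  A^3: L=5 ×84
  A^1: L=4 ×126
  A^-1: L=3 ×124, L=5 ×2
  A^-3: L=2 ×75, L=4 ×9
  A^-5: L=1 ×21, L=3 ×15
  A^-7: L=2 ×8, L=4 ×1
  A^-9: L=3 ×1
Each group contributes A^e * Σ count * d^(L-1):
Powers of d = -A^2 - A^-2: d^2 = A^4 + 2 + A^-4; d^3 = -A^6 - 3*A^2 - 3*A^-2 - A^-6; d^4 = A^8 + 4*A^4 + 6 + 4*A^-4 + A^-8; d^5 = -A^10 - 5*A^6 - 10*A^2 - 10*A^-2 - 5*A^-6 - A^-10; d^6 = A^12 + 6*A^8 + 15*A^4 + 20 + 15*A^-4 + 6*A^-8 + A^-12; d^7 = -A^14 - 7*A^10 - 21*A^6 - 35*A^2 - 35*A^-2 - 21*A^-6 - 7*A^-10 - A^-14.
  A^9 * (d^7) = -A^23 - 7*A^19 - 21*A^15 - 35*A^11 - 35*A^7 - 21*A^3 - 7*A^-1 - A^-5
  A^7 * (9*d^6) = 9*A^19 + 54*A^15 + 135*A^11 + 180*A^7 + 135*A^3 + 54*A^-1 + 9*A^-5
  A^5 * (36*d^5) = -36*A^15 - 180*A^11 - 360*A^7 - 360*A^3 - 180*A^-1 - 36*A^-5
  A^3 * (84*d^4) = 84*A^11 + 336*A^7 + 504*A^3 + 336*A^-1 + 84*A^-5
  A^1 * (126*d^3) = -126*A^7 - 378*A^3 - 378*A^-1 - 126*A^-5
  A^-1 * (124*d^2 + 2*d^4) = 2*A^7 + 132*A^3 + 260*A^-1 + 132*A^-5 + 2*A^-9
  A^-3 * (75*d + 9*d^3) = -9*A^3 - 102*A^-1 - 102*A^-5 - 9*A^-9
  A^-5 * (21 + 15*d^2) = 15*A^-1 + 51*A^-5 + 15*A^-9
  A^-7 * (8*d + d^3) = -A^-1 - 11*A^-5 - 11*A^-9 - A^-13
  A^-9 * (d^2) = A^-5 + 2*A^-9 + A^-13
Summing the groups: <K> = -A^23 + 2*A^19 - 3*A^15 + 4*A^11 - 3*A^7 + 3*A^3 - 3*A^-1 + A^-5 - A^-9
Normalise by the writhe: (-A^3)^(-w) = (-A^3)^(3) = -A^9, so f(A) = -A^9 * <K> = A^32 - 2*A^28 + 3*A^24 - 4*A^20 + 3*A^16 - 3*A^12 + 3*A^8 - A^4 + 1.
Substitute A = t^(-1/4), i.e. A^e → t^(-e/4): V(t) = 1 - t^-1 + 3*t^-2 - 3*t^-3 + 3*t^-4 - 4*t^-5 + 3*t^-6 - 2*t^-7 + t^-8

Answer: 1 - t^-1 + 3*t^-2 - 3*t^-3 + 3*t^-4 - 4*t^-5 + 3*t^-6 - 2*t^-7 + t^-8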